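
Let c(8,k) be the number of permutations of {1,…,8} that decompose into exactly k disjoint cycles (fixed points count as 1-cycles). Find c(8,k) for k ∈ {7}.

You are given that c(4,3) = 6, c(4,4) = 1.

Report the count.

28

i=5: T(5,4)=6+4·1=10 | T(5,5)=1+4·0=1
i=6: T(6,5)=10+5·1=15 | T(6,6)=1+5·0=1
i=7: T(7,6)=15+6·1=21 | T(7,7)=1+6·0=1
i=8: T(8,7)=21+7·1=28
Read c(8,7) = 28.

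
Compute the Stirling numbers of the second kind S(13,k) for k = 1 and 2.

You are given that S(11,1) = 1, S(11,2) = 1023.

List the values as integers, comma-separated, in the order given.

1, 4095

[12] T[12,1]:1*1+0=1 · T[12,2]:2*1023+1=2047
[13] T[13,1]:1*1+0=1 · T[13,2]:2*2047+1=4095
Read S(13,1) = 1, S(13,2) = 4095.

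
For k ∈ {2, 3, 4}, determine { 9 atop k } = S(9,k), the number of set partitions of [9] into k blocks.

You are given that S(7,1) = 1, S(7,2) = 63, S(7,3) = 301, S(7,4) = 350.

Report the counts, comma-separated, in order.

255, 3025, 7770

row 8: T[8][1]=1·1+0=1  T[8][2]=2·63+1=127  T[8][3]=3·301+63=966  T[8][4]=4·350+301=1701
row 9: T[9][2]=2·127+1=255  T[9][3]=3·966+127=3025  T[9][4]=4·1701+966=7770
Read S(9,2) = 255, S(9,3) = 3025, S(9,4) = 7770.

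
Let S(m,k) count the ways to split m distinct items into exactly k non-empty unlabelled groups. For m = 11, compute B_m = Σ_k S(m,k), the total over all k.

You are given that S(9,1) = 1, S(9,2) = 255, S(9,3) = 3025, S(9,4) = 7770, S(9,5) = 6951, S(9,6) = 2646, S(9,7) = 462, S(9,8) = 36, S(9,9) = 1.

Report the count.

[10] T[10,1]:1*1+0=1 · T[10,2]:2*255+1=511 · T[10,3]:3*3025+255=9330 · T[10,4]:4*7770+3025=34105 · T[10,5]:5*6951+7770=42525 · T[10,6]:6*2646+6951=22827 · T[10,7]:7*462+2646=5880 · T[10,8]:8*36+462=750 · T[10,9]:9*1+36=45 · T[10,10]:10*0+1=1
[11] T[11,1]:1*1+0=1 · T[11,2]:2*511+1=1023 · T[11,3]:3*9330+511=28501 · T[11,4]:4*34105+9330=145750 · T[11,5]:5*42525+34105=246730 · T[11,6]:6*22827+42525=179487 · T[11,7]:7*5880+22827=63987 · T[11,8]:8*750+5880=11880 · T[11,9]:9*45+750=1155 · T[11,10]:10*1+45=55 · T[11,11]:11*0+1=1
B_11 = ΣS(11,k) = 1+1023+28501+145750+246730+179487+63987+11880+1155+55+1 = 678570

678570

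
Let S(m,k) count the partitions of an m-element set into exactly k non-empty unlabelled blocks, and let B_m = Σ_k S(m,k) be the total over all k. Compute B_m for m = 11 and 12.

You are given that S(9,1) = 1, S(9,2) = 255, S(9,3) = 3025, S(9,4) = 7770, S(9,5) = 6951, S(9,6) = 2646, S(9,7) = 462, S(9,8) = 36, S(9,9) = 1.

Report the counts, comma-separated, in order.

[10] T[10,1]:1*1+0=1 · T[10,2]:2*255+1=511 · T[10,3]:3*3025+255=9330 · T[10,4]:4*7770+3025=34105 · T[10,5]:5*6951+7770=42525 · T[10,6]:6*2646+6951=22827 · T[10,7]:7*462+2646=5880 · T[10,8]:8*36+462=750 · T[10,9]:9*1+36=45 · T[10,10]:10*0+1=1
[11] T[11,1]:1*1+0=1 · T[11,2]:2*511+1=1023 · T[11,3]:3*9330+511=28501 · T[11,4]:4*34105+9330=145750 · T[11,5]:5*42525+34105=246730 · T[11,6]:6*22827+42525=179487 · T[11,7]:7*5880+22827=63987 · T[11,8]:8*750+5880=11880 · T[11,9]:9*45+750=1155 · T[11,10]:10*1+45=55 · T[11,11]:11*0+1=1
[12] T[12,1]:1*1+0=1 · T[12,2]:2*1023+1=2047 · T[12,3]:3*28501+1023=86526 · T[12,4]:4*145750+28501=611501 · T[12,5]:5*246730+145750=1379400 · T[12,6]:6*179487+246730=1323652 · T[12,7]:7*63987+179487=627396 · T[12,8]:8*11880+63987=159027 · T[12,9]:9*1155+11880=22275 · T[12,10]:10*55+1155=1705 · T[12,11]:11*1+55=66 · T[12,12]:12*0+1=1
B_11 = ΣS(11,k) = 1+1023+28501+145750+246730+179487+63987+11880+1155+55+1 = 678570
B_12 = ΣS(12,k) = 1+2047+86526+611501+1379400+1323652+627396+159027+22275+1705+66+1 = 4213597

678570, 4213597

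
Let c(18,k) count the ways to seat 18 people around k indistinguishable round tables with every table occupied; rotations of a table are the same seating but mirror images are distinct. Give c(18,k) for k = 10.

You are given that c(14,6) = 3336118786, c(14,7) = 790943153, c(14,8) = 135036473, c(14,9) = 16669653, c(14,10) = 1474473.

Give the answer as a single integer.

577924894833

@15  (15,7):790943153·14+3336118786→14409322928, (15,8):135036473·14+790943153→2681453775, (15,9):16669653·14+135036473→368411615, (15,10):1474473·14+16669653→37312275
@16  (16,8):2681453775·15+14409322928→54631129553, (16,9):368411615·15+2681453775→8207628000, (16,10):37312275·15+368411615→928095740
@17  (17,9):8207628000·16+54631129553→185953177553, (17,10):928095740·16+8207628000→23057159840
@18  (18,10):23057159840·17+185953177553→577924894833
Read c(18,10) = 577924894833.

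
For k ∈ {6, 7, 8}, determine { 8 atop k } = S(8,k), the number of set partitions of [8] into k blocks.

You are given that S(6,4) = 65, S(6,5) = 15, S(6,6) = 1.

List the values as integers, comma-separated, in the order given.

@7  (7,5):15·5+65→140, (7,6):1·6+15→21, (7,7):0·7+1→1
@8  (8,6):21·6+140→266, (8,7):1·7+21→28, (8,8):0·8+1→1
Read S(8,6) = 266, S(8,7) = 28, S(8,8) = 1.

266, 28, 1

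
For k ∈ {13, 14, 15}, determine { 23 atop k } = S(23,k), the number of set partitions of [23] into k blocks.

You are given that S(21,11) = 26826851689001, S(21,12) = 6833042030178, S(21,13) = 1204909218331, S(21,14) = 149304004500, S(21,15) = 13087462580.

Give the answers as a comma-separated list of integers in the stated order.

r22: T_22,12=12×6833042030178+26826851689001=108823356051137; T_22,13=13×1204909218331+6833042030178=22496861868481; T_22,14=14×149304004500+1204909218331=3295165281331; T_22,15=15×13087462580+149304004500=345615943200
r23: T_23,13=13×22496861868481+108823356051137=401282560341390; T_23,14=14×3295165281331+22496861868481=68629175807115; T_23,15=15×345615943200+3295165281331=8479404429331
Read S(23,13) = 401282560341390, S(23,14) = 68629175807115, S(23,15) = 8479404429331.

401282560341390, 68629175807115, 8479404429331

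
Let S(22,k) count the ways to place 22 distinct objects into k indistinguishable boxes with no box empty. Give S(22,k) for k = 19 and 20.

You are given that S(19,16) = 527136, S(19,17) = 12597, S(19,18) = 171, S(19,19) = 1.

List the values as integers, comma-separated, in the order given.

r20: T_20,17=17×12597+527136=741285; T_20,18=18×171+12597=15675; T_20,19=19×1+171=190; T_20,20=20×0+1=1
r21: T_21,18=18×15675+741285=1023435; T_21,19=19×190+15675=19285; T_21,20=20×1+190=210
r22: T_22,19=19×19285+1023435=1389850; T_22,20=20×210+19285=23485
Read S(22,19) = 1389850, S(22,20) = 23485.

1389850, 23485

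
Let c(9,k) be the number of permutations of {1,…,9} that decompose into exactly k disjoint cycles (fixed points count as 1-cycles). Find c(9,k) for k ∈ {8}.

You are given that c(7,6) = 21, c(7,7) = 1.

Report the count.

[8] T[8,7]:7*1+21=28 · T[8,8]:7*0+1=1
[9] T[9,8]:8*1+28=36
Read c(9,8) = 36.

36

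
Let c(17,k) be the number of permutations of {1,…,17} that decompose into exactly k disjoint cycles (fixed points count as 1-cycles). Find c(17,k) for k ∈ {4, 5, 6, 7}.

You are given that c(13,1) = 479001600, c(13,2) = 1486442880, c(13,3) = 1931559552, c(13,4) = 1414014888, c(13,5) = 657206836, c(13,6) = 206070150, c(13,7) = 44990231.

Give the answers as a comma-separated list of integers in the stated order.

@14  (14,1):479001600·13+0→6227020800, (14,2):1486442880·13+479001600→19802759040, (14,3):1931559552·13+1486442880→26596717056, (14,4):1414014888·13+1931559552→20313753096, (14,5):657206836·13+1414014888→9957703756, (14,6):206070150·13+657206836→3336118786, (14,7):44990231·13+206070150→790943153
@15  (15,2):19802759040·14+6227020800→283465647360, (15,3):26596717056·14+19802759040→392156797824, (15,4):20313753096·14+26596717056→310989260400, (15,5):9957703756·14+20313753096→159721605680, (15,6):3336118786·14+9957703756→56663366760, (15,7):790943153·14+3336118786→14409322928
@16  (16,3):392156797824·15+283465647360→6165817614720, (16,4):310989260400·15+392156797824→5056995703824, (16,5):159721605680·15+310989260400→2706813345600, (16,6):56663366760·15+159721605680→1009672107080, (16,7):14409322928·15+56663366760→272803210680
@17  (17,4):5056995703824·16+6165817614720→87077748875904, (17,5):2706813345600·16+5056995703824→48366009233424, (17,6):1009672107080·16+2706813345600→18861567058880, (17,7):272803210680·16+1009672107080→5374523477960
Read c(17,4) = 87077748875904, c(17,5) = 48366009233424, c(17,6) = 18861567058880, c(17,7) = 5374523477960.

87077748875904, 48366009233424, 18861567058880, 5374523477960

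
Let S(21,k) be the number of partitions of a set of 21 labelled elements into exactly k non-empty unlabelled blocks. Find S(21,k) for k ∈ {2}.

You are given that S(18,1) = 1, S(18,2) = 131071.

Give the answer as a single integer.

i=19: T(19,1)=0+1·1=1 | T(19,2)=1+2·131071=262143
i=20: T(20,1)=0+1·1=1 | T(20,2)=1+2·262143=524287
i=21: T(21,2)=1+2·524287=1048575
Read S(21,2) = 1048575.

1048575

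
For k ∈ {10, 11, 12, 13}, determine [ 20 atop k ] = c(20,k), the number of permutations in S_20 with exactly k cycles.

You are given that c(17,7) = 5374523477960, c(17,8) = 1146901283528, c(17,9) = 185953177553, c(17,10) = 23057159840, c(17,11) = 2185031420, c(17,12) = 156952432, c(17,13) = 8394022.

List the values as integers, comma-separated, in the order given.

row 18: T[18][8]=17·1146901283528+5374523477960=24871845297936  T[18][9]=17·185953177553+1146901283528=4308105301929  T[18][10]=17·23057159840+185953177553=577924894833  T[18][11]=17·2185031420+23057159840=60202693980  T[18][12]=17·156952432+2185031420=4853222764  T[18][13]=17·8394022+156952432=299650806
row 19: T[19][9]=18·4308105301929+24871845297936=102417740732658  T[19][10]=18·577924894833+4308105301929=14710753408923  T[19][11]=18·60202693980+577924894833=1661573386473  T[19][12]=18·4853222764+60202693980=147560703732  T[19][13]=18·299650806+4853222764=10246937272
row 20: T[20][10]=19·14710753408923+102417740732658=381922055502195  T[20][11]=19·1661573386473+14710753408923=46280647751910  T[20][12]=19·147560703732+1661573386473=4465226757381  T[20][13]=19·10246937272+147560703732=342252511900
Read c(20,10) = 381922055502195, c(20,11) = 46280647751910, c(20,12) = 4465226757381, c(20,13) = 342252511900.

381922055502195, 46280647751910, 4465226757381, 342252511900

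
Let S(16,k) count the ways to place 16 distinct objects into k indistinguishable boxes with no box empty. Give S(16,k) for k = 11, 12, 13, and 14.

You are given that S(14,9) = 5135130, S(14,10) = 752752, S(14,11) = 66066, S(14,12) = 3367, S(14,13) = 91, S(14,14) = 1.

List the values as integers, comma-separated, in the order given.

28936908, 2757118, 165620, 6020

r15: T_15,10=10×752752+5135130=12662650; T_15,11=11×66066+752752=1479478; T_15,12=12×3367+66066=106470; T_15,13=13×91+3367=4550; T_15,14=14×1+91=105
r16: T_16,11=11×1479478+12662650=28936908; T_16,12=12×106470+1479478=2757118; T_16,13=13×4550+106470=165620; T_16,14=14×105+4550=6020
Read S(16,11) = 28936908, S(16,12) = 2757118, S(16,13) = 165620, S(16,14) = 6020.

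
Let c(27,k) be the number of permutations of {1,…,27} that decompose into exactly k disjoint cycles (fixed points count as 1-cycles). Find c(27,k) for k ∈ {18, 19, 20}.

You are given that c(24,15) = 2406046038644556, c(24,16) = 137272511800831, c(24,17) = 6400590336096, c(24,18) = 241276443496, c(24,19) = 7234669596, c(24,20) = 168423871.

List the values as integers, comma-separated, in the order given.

[25] T[25,16]:24*137272511800831+2406046038644556=5700586321864500 · T[25,17]:24*6400590336096+137272511800831=290886679867135 · T[25,18]:24*241276443496+6400590336096=12191224980000 · T[25,19]:24*7234669596+241276443496=414908513800 · T[25,20]:24*168423871+7234669596=11276842500
[26] T[26,17]:25*290886679867135+5700586321864500=12972753318542875 · T[26,18]:25*12191224980000+290886679867135=595667304367135 · T[26,19]:25*414908513800+12191224980000=22563937825000 · T[26,20]:25*11276842500+414908513800=696829576300
[27] T[27,18]:26*595667304367135+12972753318542875=28460103232088385 · T[27,19]:26*22563937825000+595667304367135=1182329687817135 · T[27,20]:26*696829576300+22563937825000=40681506808800
Read c(27,18) = 28460103232088385, c(27,19) = 1182329687817135, c(27,20) = 40681506808800.

28460103232088385, 1182329687817135, 40681506808800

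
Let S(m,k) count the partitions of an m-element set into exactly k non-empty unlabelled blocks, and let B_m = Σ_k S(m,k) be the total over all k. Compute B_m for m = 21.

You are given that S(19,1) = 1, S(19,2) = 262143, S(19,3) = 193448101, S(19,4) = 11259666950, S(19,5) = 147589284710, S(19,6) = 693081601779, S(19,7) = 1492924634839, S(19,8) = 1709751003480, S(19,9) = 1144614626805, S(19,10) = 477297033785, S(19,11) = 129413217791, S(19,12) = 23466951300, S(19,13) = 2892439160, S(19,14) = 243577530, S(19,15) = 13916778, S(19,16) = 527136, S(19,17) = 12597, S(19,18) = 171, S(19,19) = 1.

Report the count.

row 20: T[20][1]=1·1+0=1  T[20][2]=2·262143+1=524287  T[20][3]=3·193448101+262143=580606446  T[20][4]=4·11259666950+193448101=45232115901  T[20][5]=5·147589284710+11259666950=749206090500  T[20][6]=6·693081601779+147589284710=4306078895384  T[20][7]=7·1492924634839+693081601779=11143554045652  T[20][8]=8·1709751003480+1492924634839=15170932662679  T[20][9]=9·1144614626805+1709751003480=12011282644725  T[20][10]=10·477297033785+1144614626805=5917584964655  T[20][11]=11·129413217791+477297033785=1900842429486  T[20][12]=12·23466951300+129413217791=411016633391  T[20][13]=13·2892439160+23466951300=61068660380  T[20][14]=14·243577530+2892439160=6302524580  T[20][15]=15·13916778+243577530=452329200  T[20][16]=16·527136+13916778=22350954  T[20][17]=17·12597+527136=741285  T[20][18]=18·171+12597=15675  T[20][19]=19·1+171=190  T[20][20]=20·0+1=1
row 21: T[21][1]=1·1+0=1  T[21][2]=2·524287+1=1048575  T[21][3]=3·580606446+524287=1742343625  T[21][4]=4·45232115901+580606446=181509070050  T[21][5]=5·749206090500+45232115901=3791262568401  T[21][6]=6·4306078895384+749206090500=26585679462804  T[21][7]=7·11143554045652+4306078895384=82310957214948  T[21][8]=8·15170932662679+11143554045652=132511015347084  T[21][9]=9·12011282644725+15170932662679=123272476465204  T[21][10]=10·5917584964655+12011282644725=71187132291275  T[21][11]=11·1900842429486+5917584964655=26826851689001  T[21][12]=12·411016633391+1900842429486=6833042030178  T[21][13]=13·61068660380+411016633391=1204909218331  T[21][14]=14·6302524580+61068660380=149304004500  T[21][15]=15·452329200+6302524580=13087462580  T[21][16]=16·22350954+452329200=809944464  T[21][17]=17·741285+22350954=34952799  T[21][18]=18·15675+741285=1023435  T[21][19]=19·190+15675=19285  T[21][20]=20·1+190=210  T[21][21]=21·0+1=1
B_21 = ΣS(21,k) = 1+1048575+1742343625+181509070050+3791262568401+26585679462804+82310957214948+132511015347084+123272476465204+71187132291275+26826851689001+6833042030178+1204909218331+149304004500+13087462580+809944464+34952799+1023435+19285+210+1 = 474869816156751

474869816156751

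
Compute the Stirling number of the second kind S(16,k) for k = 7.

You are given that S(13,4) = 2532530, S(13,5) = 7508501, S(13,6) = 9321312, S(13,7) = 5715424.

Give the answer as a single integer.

3281882604

r14: T_14,5=5×7508501+2532530=40075035; T_14,6=6×9321312+7508501=63436373; T_14,7=7×5715424+9321312=49329280
r15: T_15,6=6×63436373+40075035=420693273; T_15,7=7×49329280+63436373=408741333
r16: T_16,7=7×408741333+420693273=3281882604
Read S(16,7) = 3281882604.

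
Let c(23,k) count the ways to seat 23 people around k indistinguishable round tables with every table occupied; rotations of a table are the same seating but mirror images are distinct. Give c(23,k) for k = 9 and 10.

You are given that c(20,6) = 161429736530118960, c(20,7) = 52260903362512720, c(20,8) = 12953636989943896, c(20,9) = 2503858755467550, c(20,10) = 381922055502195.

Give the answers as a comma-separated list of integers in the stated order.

@21  (21,7):52260903362512720·20+161429736530118960→1206647803780373360, (21,8):12953636989943896·20+52260903362512720→311333643161390640, (21,9):2503858755467550·20+12953636989943896→63030812099294896, (21,10):381922055502195·20+2503858755467550→10142299865511450
@22  (22,8):311333643161390640·21+1206647803780373360→7744654310169576800, (22,9):63030812099294896·21+311333643161390640→1634980697246583456, (22,10):10142299865511450·21+63030812099294896→276019109275035346
@23  (23,9):1634980697246583456·22+7744654310169576800→43714229649594412832, (23,10):276019109275035346·22+1634980697246583456→7707401101297361068
Read c(23,9) = 43714229649594412832, c(23,10) = 7707401101297361068.

43714229649594412832, 7707401101297361068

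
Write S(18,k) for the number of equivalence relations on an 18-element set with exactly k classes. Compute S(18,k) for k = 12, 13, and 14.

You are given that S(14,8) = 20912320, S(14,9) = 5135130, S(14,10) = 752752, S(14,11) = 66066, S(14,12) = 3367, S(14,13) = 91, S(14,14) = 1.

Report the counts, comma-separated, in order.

1256328866, 125854638, 8408778

[15] T[15,9]:9*5135130+20912320=67128490 · T[15,10]:10*752752+5135130=12662650 · T[15,11]:11*66066+752752=1479478 · T[15,12]:12*3367+66066=106470 · T[15,13]:13*91+3367=4550 · T[15,14]:14*1+91=105
[16] T[16,10]:10*12662650+67128490=193754990 · T[16,11]:11*1479478+12662650=28936908 · T[16,12]:12*106470+1479478=2757118 · T[16,13]:13*4550+106470=165620 · T[16,14]:14*105+4550=6020
[17] T[17,11]:11*28936908+193754990=512060978 · T[17,12]:12*2757118+28936908=62022324 · T[17,13]:13*165620+2757118=4910178 · T[17,14]:14*6020+165620=249900
[18] T[18,12]:12*62022324+512060978=1256328866 · T[18,13]:13*4910178+62022324=125854638 · T[18,14]:14*249900+4910178=8408778
Read S(18,12) = 1256328866, S(18,13) = 125854638, S(18,14) = 8408778.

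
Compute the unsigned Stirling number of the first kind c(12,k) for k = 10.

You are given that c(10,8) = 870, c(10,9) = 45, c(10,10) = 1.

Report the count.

1925

r11: T_11,9=10×45+870=1320; T_11,10=10×1+45=55
r12: T_12,10=11×55+1320=1925
Read c(12,10) = 1925.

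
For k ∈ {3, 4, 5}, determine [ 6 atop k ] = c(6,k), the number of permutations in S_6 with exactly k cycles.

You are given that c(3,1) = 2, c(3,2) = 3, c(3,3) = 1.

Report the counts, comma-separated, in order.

225, 85, 15

i=4: T(4,1)=0+3·2=6 | T(4,2)=2+3·3=11 | T(4,3)=3+3·1=6 | T(4,4)=1+3·0=1
i=5: T(5,2)=6+4·11=50 | T(5,3)=11+4·6=35 | T(5,4)=6+4·1=10 | T(5,5)=1+4·0=1
i=6: T(6,3)=50+5·35=225 | T(6,4)=35+5·10=85 | T(6,5)=10+5·1=15
Read c(6,3) = 225, c(6,4) = 85, c(6,5) = 15.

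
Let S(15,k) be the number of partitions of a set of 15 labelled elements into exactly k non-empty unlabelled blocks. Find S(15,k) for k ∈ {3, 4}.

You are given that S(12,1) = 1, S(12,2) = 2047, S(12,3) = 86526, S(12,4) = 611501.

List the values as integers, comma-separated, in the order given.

2375101, 42355950

[13] T[13,1]:1*1+0=1 · T[13,2]:2*2047+1=4095 · T[13,3]:3*86526+2047=261625 · T[13,4]:4*611501+86526=2532530
[14] T[14,2]:2*4095+1=8191 · T[14,3]:3*261625+4095=788970 · T[14,4]:4*2532530+261625=10391745
[15] T[15,3]:3*788970+8191=2375101 · T[15,4]:4*10391745+788970=42355950
Read S(15,3) = 2375101, S(15,4) = 42355950.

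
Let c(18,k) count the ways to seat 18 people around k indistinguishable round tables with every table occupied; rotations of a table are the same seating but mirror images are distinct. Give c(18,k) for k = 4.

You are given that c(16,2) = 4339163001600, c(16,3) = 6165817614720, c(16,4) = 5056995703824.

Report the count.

1583313975727488

r17: T_17,3=16×6165817614720+4339163001600=102992244837120; T_17,4=16×5056995703824+6165817614720=87077748875904
r18: T_18,4=17×87077748875904+102992244837120=1583313975727488
Read c(18,4) = 1583313975727488.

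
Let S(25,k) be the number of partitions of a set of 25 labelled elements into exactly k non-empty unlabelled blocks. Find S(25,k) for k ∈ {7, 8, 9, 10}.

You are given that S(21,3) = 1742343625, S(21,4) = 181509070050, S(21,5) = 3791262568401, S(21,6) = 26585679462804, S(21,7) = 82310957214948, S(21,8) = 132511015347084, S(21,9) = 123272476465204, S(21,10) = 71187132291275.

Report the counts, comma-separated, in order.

[22] T[22,4]:4*181509070050+1742343625=727778623825 · T[22,5]:5*3791262568401+181509070050=19137821912055 · T[22,6]:6*26585679462804+3791262568401=163305339345225 · T[22,7]:7*82310957214948+26585679462804=602762379967440 · T[22,8]:8*132511015347084+82310957214948=1142399079991620 · T[22,9]:9*123272476465204+132511015347084=1241963303533920 · T[22,10]:10*71187132291275+123272476465204=835143799377954
[23] T[23,5]:5*19137821912055+727778623825=96416888184100 · T[23,6]:6*163305339345225+19137821912055=998969857983405 · T[23,7]:7*602762379967440+163305339345225=4382641999117305 · T[23,8]:8*1142399079991620+602762379967440=9741955019900400 · T[23,9]:9*1241963303533920+1142399079991620=12320068811796900 · T[23,10]:10*835143799377954+1241963303533920=9593401297313460
[24] T[24,6]:6*998969857983405+96416888184100=6090236036084530 · T[24,7]:7*4382641999117305+998969857983405=31677463851804540 · T[24,8]:8*9741955019900400+4382641999117305=82318282158320505 · T[24,9]:9*12320068811796900+9741955019900400=120622574326072500 · T[24,10]:10*9593401297313460+12320068811796900=108254081784931500
[25] T[25,7]:7*31677463851804540+6090236036084530=227832482998716310 · T[25,8]:8*82318282158320505+31677463851804540=690223721118368580 · T[25,9]:9*120622574326072500+82318282158320505=1167921451092973005 · T[25,10]:10*108254081784931500+120622574326072500=1203163392175387500
Read S(25,7) = 227832482998716310, S(25,8) = 690223721118368580, S(25,9) = 1167921451092973005, S(25,10) = 1203163392175387500.

227832482998716310, 690223721118368580, 1167921451092973005, 1203163392175387500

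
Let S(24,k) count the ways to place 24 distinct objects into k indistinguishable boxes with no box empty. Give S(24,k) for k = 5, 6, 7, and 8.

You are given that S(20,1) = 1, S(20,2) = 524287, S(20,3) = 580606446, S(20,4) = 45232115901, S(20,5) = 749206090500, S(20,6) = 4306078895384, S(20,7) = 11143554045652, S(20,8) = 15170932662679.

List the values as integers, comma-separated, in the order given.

i=21: T(21,2)=1+2·524287=1048575 | T(21,3)=524287+3·580606446=1742343625 | T(21,4)=580606446+4·45232115901=181509070050 | T(21,5)=45232115901+5·749206090500=3791262568401 | T(21,6)=749206090500+6·4306078895384=26585679462804 | T(21,7)=4306078895384+7·11143554045652=82310957214948 | T(21,8)=11143554045652+8·15170932662679=132511015347084
i=22: T(22,3)=1048575+3·1742343625=5228079450 | T(22,4)=1742343625+4·181509070050=727778623825 | T(22,5)=181509070050+5·3791262568401=19137821912055 | T(22,6)=3791262568401+6·26585679462804=163305339345225 | T(22,7)=26585679462804+7·82310957214948=602762379967440 | T(22,8)=82310957214948+8·132511015347084=1142399079991620
i=23: T(23,4)=5228079450+4·727778623825=2916342574750 | T(23,5)=727778623825+5·19137821912055=96416888184100 | T(23,6)=19137821912055+6·163305339345225=998969857983405 | T(23,7)=163305339345225+7·602762379967440=4382641999117305 | T(23,8)=602762379967440+8·1142399079991620=9741955019900400
i=24: T(24,5)=2916342574750+5·96416888184100=485000783495250 | T(24,6)=96416888184100+6·998969857983405=6090236036084530 | T(24,7)=998969857983405+7·4382641999117305=31677463851804540 | T(24,8)=4382641999117305+8·9741955019900400=82318282158320505
Read S(24,5) = 485000783495250, S(24,6) = 6090236036084530, S(24,7) = 31677463851804540, S(24,8) = 82318282158320505.

485000783495250, 6090236036084530, 31677463851804540, 82318282158320505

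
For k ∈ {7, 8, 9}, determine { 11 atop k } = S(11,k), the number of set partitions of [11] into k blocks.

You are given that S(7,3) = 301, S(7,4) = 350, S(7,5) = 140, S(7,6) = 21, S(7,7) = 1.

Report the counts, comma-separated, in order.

63987, 11880, 1155

@8  (8,4):350·4+301→1701, (8,5):140·5+350→1050, (8,6):21·6+140→266, (8,7):1·7+21→28, (8,8):0·8+1→1
@9  (9,5):1050·5+1701→6951, (9,6):266·6+1050→2646, (9,7):28·7+266→462, (9,8):1·8+28→36, (9,9):0·9+1→1
@10  (10,6):2646·6+6951→22827, (10,7):462·7+2646→5880, (10,8):36·8+462→750, (10,9):1·9+36→45
@11  (11,7):5880·7+22827→63987, (11,8):750·8+5880→11880, (11,9):45·9+750→1155
Read S(11,7) = 63987, S(11,8) = 11880, S(11,9) = 1155.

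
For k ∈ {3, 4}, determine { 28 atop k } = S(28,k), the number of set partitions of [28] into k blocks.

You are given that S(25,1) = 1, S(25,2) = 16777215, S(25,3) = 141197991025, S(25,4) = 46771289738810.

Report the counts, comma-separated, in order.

3812664524766, 2998587019946701

@26  (26,1):1·1+0→1, (26,2):16777215·2+1→33554431, (26,3):141197991025·3+16777215→423610750290, (26,4):46771289738810·4+141197991025→187226356946265
@27  (27,2):33554431·2+1→67108863, (27,3):423610750290·3+33554431→1270865805301, (27,4):187226356946265·4+423610750290→749329038535350
@28  (28,3):1270865805301·3+67108863→3812664524766, (28,4):749329038535350·4+1270865805301→2998587019946701
Read S(28,3) = 3812664524766, S(28,4) = 2998587019946701.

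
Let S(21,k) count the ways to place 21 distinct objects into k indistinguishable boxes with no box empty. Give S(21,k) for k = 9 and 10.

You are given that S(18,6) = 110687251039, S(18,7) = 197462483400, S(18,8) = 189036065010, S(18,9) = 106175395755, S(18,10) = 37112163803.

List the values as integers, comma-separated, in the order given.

[19] T[19,7]:7*197462483400+110687251039=1492924634839 · T[19,8]:8*189036065010+197462483400=1709751003480 · T[19,9]:9*106175395755+189036065010=1144614626805 · T[19,10]:10*37112163803+106175395755=477297033785
[20] T[20,8]:8*1709751003480+1492924634839=15170932662679 · T[20,9]:9*1144614626805+1709751003480=12011282644725 · T[20,10]:10*477297033785+1144614626805=5917584964655
[21] T[21,9]:9*12011282644725+15170932662679=123272476465204 · T[21,10]:10*5917584964655+12011282644725=71187132291275
Read S(21,9) = 123272476465204, S(21,10) = 71187132291275.

123272476465204, 71187132291275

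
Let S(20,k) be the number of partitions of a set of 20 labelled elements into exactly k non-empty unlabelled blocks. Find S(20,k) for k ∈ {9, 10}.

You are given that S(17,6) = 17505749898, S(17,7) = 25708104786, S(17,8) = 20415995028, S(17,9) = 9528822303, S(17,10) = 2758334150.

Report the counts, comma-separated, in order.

r18: T_18,7=7×25708104786+17505749898=197462483400; T_18,8=8×20415995028+25708104786=189036065010; T_18,9=9×9528822303+20415995028=106175395755; T_18,10=10×2758334150+9528822303=37112163803
r19: T_19,8=8×189036065010+197462483400=1709751003480; T_19,9=9×106175395755+189036065010=1144614626805; T_19,10=10×37112163803+106175395755=477297033785
r20: T_20,9=9×1144614626805+1709751003480=12011282644725; T_20,10=10×477297033785+1144614626805=5917584964655
Read S(20,9) = 12011282644725, S(20,10) = 5917584964655.

12011282644725, 5917584964655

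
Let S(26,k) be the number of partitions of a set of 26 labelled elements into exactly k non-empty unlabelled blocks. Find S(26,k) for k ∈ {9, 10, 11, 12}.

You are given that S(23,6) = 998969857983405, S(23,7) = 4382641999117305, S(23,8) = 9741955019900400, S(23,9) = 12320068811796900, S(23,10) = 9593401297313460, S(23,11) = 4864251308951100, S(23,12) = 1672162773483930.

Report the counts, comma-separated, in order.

row 24: T[24][7]=7·4382641999117305+998969857983405=31677463851804540  T[24][8]=8·9741955019900400+4382641999117305=82318282158320505  T[24][9]=9·12320068811796900+9741955019900400=120622574326072500  T[24][10]=10·9593401297313460+12320068811796900=108254081784931500  T[24][11]=11·4864251308951100+9593401297313460=63100165695775560  T[24][12]=12·1672162773483930+4864251308951100=24930204590758260
row 25: T[25][8]=8·82318282158320505+31677463851804540=690223721118368580  T[25][9]=9·120622574326072500+82318282158320505=1167921451092973005  T[25][10]=10·108254081784931500+120622574326072500=1203163392175387500  T[25][11]=11·63100165695775560+108254081784931500=802355904438462660  T[25][12]=12·24930204590758260+63100165695775560=362262620784874680
row 26: T[26][9]=9·1167921451092973005+690223721118368580=11201516780955125625  T[26][10]=10·1203163392175387500+1167921451092973005=13199555372846848005  T[26][11]=11·802355904438462660+1203163392175387500=10029078340998476760  T[26][12]=12·362262620784874680+802355904438462660=5149507353856958820
Read S(26,9) = 11201516780955125625, S(26,10) = 13199555372846848005, S(26,11) = 10029078340998476760, S(26,12) = 5149507353856958820.

11201516780955125625, 13199555372846848005, 10029078340998476760, 5149507353856958820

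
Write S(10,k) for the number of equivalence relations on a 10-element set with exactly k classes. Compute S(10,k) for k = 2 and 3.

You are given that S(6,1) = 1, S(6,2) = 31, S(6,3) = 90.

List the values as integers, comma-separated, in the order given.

511, 9330

r7: T_7,1=1×1+0=1; T_7,2=2×31+1=63; T_7,3=3×90+31=301
r8: T_8,1=1×1+0=1; T_8,2=2×63+1=127; T_8,3=3×301+63=966
r9: T_9,1=1×1+0=1; T_9,2=2×127+1=255; T_9,3=3×966+127=3025
r10: T_10,2=2×255+1=511; T_10,3=3×3025+255=9330
Read S(10,2) = 511, S(10,3) = 9330.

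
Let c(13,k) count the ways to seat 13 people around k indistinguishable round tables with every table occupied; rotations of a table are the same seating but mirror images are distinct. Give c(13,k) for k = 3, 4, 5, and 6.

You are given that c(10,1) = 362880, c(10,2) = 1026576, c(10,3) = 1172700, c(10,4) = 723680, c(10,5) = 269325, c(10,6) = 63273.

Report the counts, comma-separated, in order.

1931559552, 1414014888, 657206836, 206070150

i=11: T(11,1)=0+10·362880=3628800 | T(11,2)=362880+10·1026576=10628640 | T(11,3)=1026576+10·1172700=12753576 | T(11,4)=1172700+10·723680=8409500 | T(11,5)=723680+10·269325=3416930 | T(11,6)=269325+10·63273=902055
i=12: T(12,2)=3628800+11·10628640=120543840 | T(12,3)=10628640+11·12753576=150917976 | T(12,4)=12753576+11·8409500=105258076 | T(12,5)=8409500+11·3416930=45995730 | T(12,6)=3416930+11·902055=13339535
i=13: T(13,3)=120543840+12·150917976=1931559552 | T(13,4)=150917976+12·105258076=1414014888 | T(13,5)=105258076+12·45995730=657206836 | T(13,6)=45995730+12·13339535=206070150
Read c(13,3) = 1931559552, c(13,4) = 1414014888, c(13,5) = 657206836, c(13,6) = 206070150.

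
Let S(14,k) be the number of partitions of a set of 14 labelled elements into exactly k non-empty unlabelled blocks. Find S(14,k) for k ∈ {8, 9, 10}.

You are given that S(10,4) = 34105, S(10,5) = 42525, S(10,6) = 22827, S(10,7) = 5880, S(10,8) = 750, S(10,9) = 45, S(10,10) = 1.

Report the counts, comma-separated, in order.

i=11: T(11,5)=34105+5·42525=246730 | T(11,6)=42525+6·22827=179487 | T(11,7)=22827+7·5880=63987 | T(11,8)=5880+8·750=11880 | T(11,9)=750+9·45=1155 | T(11,10)=45+10·1=55
i=12: T(12,6)=246730+6·179487=1323652 | T(12,7)=179487+7·63987=627396 | T(12,8)=63987+8·11880=159027 | T(12,9)=11880+9·1155=22275 | T(12,10)=1155+10·55=1705
i=13: T(13,7)=1323652+7·627396=5715424 | T(13,8)=627396+8·159027=1899612 | T(13,9)=159027+9·22275=359502 | T(13,10)=22275+10·1705=39325
i=14: T(14,8)=5715424+8·1899612=20912320 | T(14,9)=1899612+9·359502=5135130 | T(14,10)=359502+10·39325=752752
Read S(14,8) = 20912320, S(14,9) = 5135130, S(14,10) = 752752.

20912320, 5135130, 752752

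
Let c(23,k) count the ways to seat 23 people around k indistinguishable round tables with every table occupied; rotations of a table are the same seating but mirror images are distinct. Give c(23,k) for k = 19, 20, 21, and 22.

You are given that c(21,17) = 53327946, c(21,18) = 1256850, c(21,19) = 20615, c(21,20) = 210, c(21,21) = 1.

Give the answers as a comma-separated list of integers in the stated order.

116896626, 2240315, 30107, 253

i=22: T(22,18)=53327946+21·1256850=79721796 | T(22,19)=1256850+21·20615=1689765 | T(22,20)=20615+21·210=25025 | T(22,21)=210+21·1=231 | T(22,22)=1+21·0=1
i=23: T(23,19)=79721796+22·1689765=116896626 | T(23,20)=1689765+22·25025=2240315 | T(23,21)=25025+22·231=30107 | T(23,22)=231+22·1=253
Read c(23,19) = 116896626, c(23,20) = 2240315, c(23,21) = 30107, c(23,22) = 253.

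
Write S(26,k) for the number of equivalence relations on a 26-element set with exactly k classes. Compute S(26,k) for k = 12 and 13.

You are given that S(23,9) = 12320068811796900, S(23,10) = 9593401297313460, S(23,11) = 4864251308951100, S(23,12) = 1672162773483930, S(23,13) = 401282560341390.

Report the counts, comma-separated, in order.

5149507353856958820, 1850568574253550060

[24] T[24,10]:10*9593401297313460+12320068811796900=108254081784931500 · T[24,11]:11*4864251308951100+9593401297313460=63100165695775560 · T[24,12]:12*1672162773483930+4864251308951100=24930204590758260 · T[24,13]:13*401282560341390+1672162773483930=6888836057922000
[25] T[25,11]:11*63100165695775560+108254081784931500=802355904438462660 · T[25,12]:12*24930204590758260+63100165695775560=362262620784874680 · T[25,13]:13*6888836057922000+24930204590758260=114485073343744260
[26] T[26,12]:12*362262620784874680+802355904438462660=5149507353856958820 · T[26,13]:13*114485073343744260+362262620784874680=1850568574253550060
Read S(26,12) = 5149507353856958820, S(26,13) = 1850568574253550060.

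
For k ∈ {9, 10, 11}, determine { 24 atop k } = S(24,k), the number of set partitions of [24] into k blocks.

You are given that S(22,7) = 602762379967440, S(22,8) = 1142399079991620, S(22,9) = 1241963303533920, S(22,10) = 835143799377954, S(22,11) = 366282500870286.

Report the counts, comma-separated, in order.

i=23: T(23,8)=602762379967440+8·1142399079991620=9741955019900400 | T(23,9)=1142399079991620+9·1241963303533920=12320068811796900 | T(23,10)=1241963303533920+10·835143799377954=9593401297313460 | T(23,11)=835143799377954+11·366282500870286=4864251308951100
i=24: T(24,9)=9741955019900400+9·12320068811796900=120622574326072500 | T(24,10)=12320068811796900+10·9593401297313460=108254081784931500 | T(24,11)=9593401297313460+11·4864251308951100=63100165695775560
Read S(24,9) = 120622574326072500, S(24,10) = 108254081784931500, S(24,11) = 63100165695775560.

120622574326072500, 108254081784931500, 63100165695775560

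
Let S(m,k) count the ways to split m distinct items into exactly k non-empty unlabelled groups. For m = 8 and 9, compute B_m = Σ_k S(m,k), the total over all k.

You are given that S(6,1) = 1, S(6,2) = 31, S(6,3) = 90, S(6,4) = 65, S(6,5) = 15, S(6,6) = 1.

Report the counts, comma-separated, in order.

row 7: T[7][1]=1·1+0=1  T[7][2]=2·31+1=63  T[7][3]=3·90+31=301  T[7][4]=4·65+90=350  T[7][5]=5·15+65=140  T[7][6]=6·1+15=21  T[7][7]=7·0+1=1
row 8: T[8][1]=1·1+0=1  T[8][2]=2·63+1=127  T[8][3]=3·301+63=966  T[8][4]=4·350+301=1701  T[8][5]=5·140+350=1050  T[8][6]=6·21+140=266  T[8][7]=7·1+21=28  T[8][8]=8·0+1=1
row 9: T[9][1]=1·1+0=1  T[9][2]=2·127+1=255  T[9][3]=3·966+127=3025  T[9][4]=4·1701+966=7770  T[9][5]=5·1050+1701=6951  T[9][6]=6·266+1050=2646  T[9][7]=7·28+266=462  T[9][8]=8·1+28=36  T[9][9]=9·0+1=1
B_8 = ΣS(8,k) = 1+127+966+1701+1050+266+28+1 = 4140
B_9 = ΣS(9,k) = 1+255+3025+7770+6951+2646+462+36+1 = 21147

4140, 21147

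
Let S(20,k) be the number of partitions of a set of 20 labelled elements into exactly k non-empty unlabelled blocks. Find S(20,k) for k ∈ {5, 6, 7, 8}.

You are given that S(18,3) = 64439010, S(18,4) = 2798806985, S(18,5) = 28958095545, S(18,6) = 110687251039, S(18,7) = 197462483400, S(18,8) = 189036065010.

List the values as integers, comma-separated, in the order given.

749206090500, 4306078895384, 11143554045652, 15170932662679

r19: T_19,4=4×2798806985+64439010=11259666950; T_19,5=5×28958095545+2798806985=147589284710; T_19,6=6×110687251039+28958095545=693081601779; T_19,7=7×197462483400+110687251039=1492924634839; T_19,8=8×189036065010+197462483400=1709751003480
r20: T_20,5=5×147589284710+11259666950=749206090500; T_20,6=6×693081601779+147589284710=4306078895384; T_20,7=7×1492924634839+693081601779=11143554045652; T_20,8=8×1709751003480+1492924634839=15170932662679
Read S(20,5) = 749206090500, S(20,6) = 4306078895384, S(20,7) = 11143554045652, S(20,8) = 15170932662679.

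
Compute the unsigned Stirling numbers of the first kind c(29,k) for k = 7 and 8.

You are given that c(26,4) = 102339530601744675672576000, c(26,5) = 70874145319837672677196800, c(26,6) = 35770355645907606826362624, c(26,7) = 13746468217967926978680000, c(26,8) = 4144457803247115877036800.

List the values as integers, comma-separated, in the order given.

354237722035840197377888292864, 114481515057741551880042390144

i=27: T(27,5)=102339530601744675672576000+26·70874145319837672677196800=1945067308917524165279692800 | T(27,6)=70874145319837672677196800+26·35770355645907606826362624=1000903392113435450162625024 | T(27,7)=35770355645907606826362624+26·13746468217967926978680000=393178529313073708272042624 | T(27,8)=13746468217967926978680000+26·4144457803247115877036800=121502371102392939781636800
i=28: T(28,6)=1945067308917524165279692800+27·1000903392113435450162625024=28969458895980281319670568448 | T(28,7)=1000903392113435450162625024+27·393178529313073708272042624=11616723683566425573507775872 | T(28,8)=393178529313073708272042624+27·121502371102392939781636800=3673742549077683082376236224
i=29: T(29,7)=28969458895980281319670568448+28·11616723683566425573507775872=354237722035840197377888292864 | T(29,8)=11616723683566425573507775872+28·3673742549077683082376236224=114481515057741551880042390144
Read c(29,7) = 354237722035840197377888292864, c(29,8) = 114481515057741551880042390144.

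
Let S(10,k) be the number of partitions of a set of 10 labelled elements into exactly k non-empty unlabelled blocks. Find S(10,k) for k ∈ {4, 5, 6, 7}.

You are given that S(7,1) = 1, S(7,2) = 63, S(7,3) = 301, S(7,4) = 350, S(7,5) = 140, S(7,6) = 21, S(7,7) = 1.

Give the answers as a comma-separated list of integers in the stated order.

i=8: T(8,2)=1+2·63=127 | T(8,3)=63+3·301=966 | T(8,4)=301+4·350=1701 | T(8,5)=350+5·140=1050 | T(8,6)=140+6·21=266 | T(8,7)=21+7·1=28
i=9: T(9,3)=127+3·966=3025 | T(9,4)=966+4·1701=7770 | T(9,5)=1701+5·1050=6951 | T(9,6)=1050+6·266=2646 | T(9,7)=266+7·28=462
i=10: T(10,4)=3025+4·7770=34105 | T(10,5)=7770+5·6951=42525 | T(10,6)=6951+6·2646=22827 | T(10,7)=2646+7·462=5880
Read S(10,4) = 34105, S(10,5) = 42525, S(10,6) = 22827, S(10,7) = 5880.

34105, 42525, 22827, 5880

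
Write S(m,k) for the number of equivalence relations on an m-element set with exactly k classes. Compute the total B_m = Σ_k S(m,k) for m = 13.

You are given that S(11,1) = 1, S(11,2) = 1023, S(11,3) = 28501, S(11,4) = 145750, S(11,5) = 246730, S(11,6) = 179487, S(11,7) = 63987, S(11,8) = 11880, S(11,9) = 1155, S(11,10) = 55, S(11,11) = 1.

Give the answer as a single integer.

r12: T_12,1=1×1+0=1; T_12,2=2×1023+1=2047; T_12,3=3×28501+1023=86526; T_12,4=4×145750+28501=611501; T_12,5=5×246730+145750=1379400; T_12,6=6×179487+246730=1323652; T_12,7=7×63987+179487=627396; T_12,8=8×11880+63987=159027; T_12,9=9×1155+11880=22275; T_12,10=10×55+1155=1705; T_12,11=11×1+55=66; T_12,12=12×0+1=1
r13: T_13,1=1×1+0=1; T_13,2=2×2047+1=4095; T_13,3=3×86526+2047=261625; T_13,4=4×611501+86526=2532530; T_13,5=5×1379400+611501=7508501; T_13,6=6×1323652+1379400=9321312; T_13,7=7×627396+1323652=5715424; T_13,8=8×159027+627396=1899612; T_13,9=9×22275+159027=359502; T_13,10=10×1705+22275=39325; T_13,11=11×66+1705=2431; T_13,12=12×1+66=78; T_13,13=13×0+1=1
B_13 = ΣS(13,k) = 1+4095+261625+2532530+7508501+9321312+5715424+1899612+359502+39325+2431+78+1 = 27644437

27644437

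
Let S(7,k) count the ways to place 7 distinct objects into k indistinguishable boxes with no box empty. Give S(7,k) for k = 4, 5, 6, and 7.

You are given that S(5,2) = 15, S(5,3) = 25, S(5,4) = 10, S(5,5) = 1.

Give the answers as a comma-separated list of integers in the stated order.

[6] T[6,3]:3*25+15=90 · T[6,4]:4*10+25=65 · T[6,5]:5*1+10=15 · T[6,6]:6*0+1=1
[7] T[7,4]:4*65+90=350 · T[7,5]:5*15+65=140 · T[7,6]:6*1+15=21 · T[7,7]:7*0+1=1
Read S(7,4) = 350, S(7,5) = 140, S(7,6) = 21, S(7,7) = 1.

350, 140, 21, 1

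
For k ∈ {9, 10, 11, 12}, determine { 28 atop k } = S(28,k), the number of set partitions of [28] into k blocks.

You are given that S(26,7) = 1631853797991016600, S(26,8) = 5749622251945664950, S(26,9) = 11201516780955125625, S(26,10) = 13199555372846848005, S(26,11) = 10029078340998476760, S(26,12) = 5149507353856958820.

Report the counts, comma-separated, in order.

[27] T[27,8]:8*5749622251945664950+1631853797991016600=47628831813556336200 · T[27,9]:9*11201516780955125625+5749622251945664950=106563273280541795575 · T[27,10]:10*13199555372846848005+11201516780955125625=143197070509423605675 · T[27,11]:11*10029078340998476760+13199555372846848005=123519417123830092365 · T[27,12]:12*5149507353856958820+10029078340998476760=71823166587281982600
[28] T[28,9]:9*106563273280541795575+47628831813556336200=1006698291338432496375 · T[28,10]:10*143197070509423605675+106563273280541795575=1538533978374777852325 · T[28,11]:11*123519417123830092365+143197070509423605675=1501910658871554621690 · T[28,12]:12*71823166587281982600+123519417123830092365=985397416171213883565
Read S(28,9) = 1006698291338432496375, S(28,10) = 1538533978374777852325, S(28,11) = 1501910658871554621690, S(28,12) = 985397416171213883565.

1006698291338432496375, 1538533978374777852325, 1501910658871554621690, 985397416171213883565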